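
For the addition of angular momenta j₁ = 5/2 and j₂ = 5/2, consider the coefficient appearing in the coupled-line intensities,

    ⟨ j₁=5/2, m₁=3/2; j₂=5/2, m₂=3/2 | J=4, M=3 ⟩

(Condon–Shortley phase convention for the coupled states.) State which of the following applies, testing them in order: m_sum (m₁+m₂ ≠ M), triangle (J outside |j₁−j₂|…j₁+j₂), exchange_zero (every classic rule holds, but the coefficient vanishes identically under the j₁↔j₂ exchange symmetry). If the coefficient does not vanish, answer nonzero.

exchange_zero

m-sum: m₁+m₂ = 3/2+3/2 = 3, M = 3  ✓
triangle: |j₁−j₂| = 0 ≤ J = 4 ≤ j₁+j₂ = 5  ✓
exchange: j₁=j₂ and m₁=m₂, and (−1)^(j₁+j₂−J) = (−1)^1 = −1 forces ⟨j₁m₁;j₂m₂|JM⟩ = −⟨j₂m₂;j₁m₁|JM⟩ = −⟨j₁m₁;j₂m₂|JM⟩ ⇒ the coefficient vanishes identically
Racah sum check: Σ_k collapses to 0 ⇒ CG = 0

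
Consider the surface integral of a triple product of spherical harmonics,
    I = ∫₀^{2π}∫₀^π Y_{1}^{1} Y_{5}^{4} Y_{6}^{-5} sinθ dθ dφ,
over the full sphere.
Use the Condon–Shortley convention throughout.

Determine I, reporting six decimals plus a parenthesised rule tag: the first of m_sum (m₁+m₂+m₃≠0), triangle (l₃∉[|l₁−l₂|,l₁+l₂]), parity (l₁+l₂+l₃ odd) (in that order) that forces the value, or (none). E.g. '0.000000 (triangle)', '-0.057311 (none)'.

-0.303018 (none)

m-sum 0 ✓  L=12 even ✓  4≤6≤6 ✓
Π(2lᵢ+1) = 3×11×13 = 429
triangle coeff Δ(1,5,6) = 1/858
Σ_t [0,0]: t=0:+1/14400 = 1/14400
(3j)²=6/143 [(1 5 6; 0 0 0)], sign=+1
Σ_t [0,0]: t=0:+1/725760 = 1/725760
(3j)²=5/78 [(1 5 6; 1 4 -5)], sign=-1
⇒ 4πI² = 15/13
I = (-1)√(15/13/(4π)) = -0.30301841
No selection rule forces the value: the integral is nonzero (none).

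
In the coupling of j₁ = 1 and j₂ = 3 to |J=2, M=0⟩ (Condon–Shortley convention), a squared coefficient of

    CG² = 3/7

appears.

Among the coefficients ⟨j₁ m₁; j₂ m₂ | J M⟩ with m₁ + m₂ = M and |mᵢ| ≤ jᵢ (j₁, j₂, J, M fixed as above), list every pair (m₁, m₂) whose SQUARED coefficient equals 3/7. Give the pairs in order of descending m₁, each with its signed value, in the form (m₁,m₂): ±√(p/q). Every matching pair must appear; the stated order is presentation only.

Admissible pairs with m₁+m₂ = M = 0: (-1,1), (0,0), (1,-1)
  (m₁,m₂)=(1,-1): CG² = 2/7, CG = +√(2/7)
  (m₁,m₂)=(0,0): CG² = 3/7, CG = −√(3/7)   ← matches the target
  (m₁,m₂)=(-1,1): CG² = 2/7, CG = +√(2/7)
Pairs with CG² = 3/7: (0,0): −√(3/7)

(0,0): −√(3/7)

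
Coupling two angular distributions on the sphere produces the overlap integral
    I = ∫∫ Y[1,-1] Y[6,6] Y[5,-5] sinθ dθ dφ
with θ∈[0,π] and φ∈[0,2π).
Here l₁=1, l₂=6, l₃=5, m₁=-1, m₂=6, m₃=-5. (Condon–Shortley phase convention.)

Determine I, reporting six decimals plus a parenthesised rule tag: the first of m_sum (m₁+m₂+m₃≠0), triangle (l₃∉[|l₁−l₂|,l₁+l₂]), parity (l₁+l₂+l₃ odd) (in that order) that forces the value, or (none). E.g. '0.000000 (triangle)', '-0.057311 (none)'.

0.331940 (none)

m-sum 0 ✓  L=12 even ✓  5≤5≤7 ✓
Π(2lᵢ+1) = 3×13×11 = 429
triangle coeff Δ(1,6,5) = 1/858
Σ_t [1,1]: t=1:−1/14400 = -1/14400
(3j)²=6/143 [(1 6 5; 0 0 0)], sign=+1
Σ_t [2,2]: t=2:+1/7257600 = 1/7257600
(3j)²=1/13 [(1 6 5; -1 6 -5)], sign=+1
⇒ 4πI² = 18/13
I = (+1)√(18/13/(4π)) = 0.33194004
No selection rule forces the value: the integral is nonzero (none).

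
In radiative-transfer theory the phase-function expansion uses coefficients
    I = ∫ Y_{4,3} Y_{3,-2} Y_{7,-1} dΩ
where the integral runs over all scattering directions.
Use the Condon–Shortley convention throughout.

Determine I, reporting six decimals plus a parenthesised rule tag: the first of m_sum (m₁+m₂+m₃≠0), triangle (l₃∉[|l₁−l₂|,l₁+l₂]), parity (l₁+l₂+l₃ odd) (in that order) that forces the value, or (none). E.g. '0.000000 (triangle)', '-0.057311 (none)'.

-0.046682 (none)

Rules hold: Σm=0, L=14 even, 1≤7≤7.
N = 9·7·15 = 945
Δ = 0!·8!·6!/15! = 1/45045
Racah Σ t=0..0: t=0:+1/20736 = 1/20736
⇒ 3j(4 3 7; 0 0 0)² = 35/1287, sgn -1
Racah Σ t=0..0: t=0:+1/604800 = 1/604800
⇒ 3j(4 3 7; 3 -2 -1)² = 16/15015, sgn +1
4πI² = N·(3j₀)²·(3jₘ)² = 560/20449
I = -1·√(0.0273852/4π) = -0.04668239
No selection rule forces the value: the integral is nonzero (none).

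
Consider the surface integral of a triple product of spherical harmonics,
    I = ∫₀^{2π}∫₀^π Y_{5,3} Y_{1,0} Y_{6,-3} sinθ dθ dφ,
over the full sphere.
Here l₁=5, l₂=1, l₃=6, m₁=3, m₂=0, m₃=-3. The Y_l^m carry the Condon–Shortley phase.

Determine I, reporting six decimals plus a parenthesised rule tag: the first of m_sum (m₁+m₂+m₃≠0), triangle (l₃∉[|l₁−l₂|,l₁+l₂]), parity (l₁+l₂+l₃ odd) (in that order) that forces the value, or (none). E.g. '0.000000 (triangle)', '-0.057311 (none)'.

-0.212310 (none)

m-sum 0 ✓  L=12 even ✓  4≤6≤6 ✓
Π(2lᵢ+1) = 11×3×13 = 429
triangle coeff Δ(5,1,6) = 1/858
Σ_t [0,0]: t=0:+1/14400 = 1/14400
(3j)²=6/143 [(5 1 6; 0 0 0)], sign=+1
Σ_t [0,0]: t=0:+1/80640 = 1/80640
(3j)²=9/286 [(5 1 6; 3 0 -3)], sign=-1
⇒ 4πI² = 81/143
I = (-1)√(81/143/(4π)) = -0.21230956
No selection rule forces the value: the integral is nonzero (none).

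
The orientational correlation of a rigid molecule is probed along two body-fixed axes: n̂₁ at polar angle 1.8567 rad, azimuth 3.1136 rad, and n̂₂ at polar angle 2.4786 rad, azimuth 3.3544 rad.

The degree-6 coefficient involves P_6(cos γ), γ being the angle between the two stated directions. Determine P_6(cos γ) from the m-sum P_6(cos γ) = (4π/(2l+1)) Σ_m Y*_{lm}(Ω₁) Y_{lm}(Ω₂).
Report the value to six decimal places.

Expand P_6 via completeness: Σ_{m} conj(Y_{6,m}) at Ω₁ times Y_{6,m} at Ω₂ —
  m=-6: (0.371438, -0.062978) × (0.007609, -0.025134) = (0.001243, -0.009815)  (running Σ = (0.001243, -0.009815))
  m=-5: (0.379881, -0.053519) × (0.056538, -0.101850) = (0.016027, -0.041717)  (running Σ = (0.017270, -0.051531))
  m=-4: (-0.037574, 0.004225) × (0.196822, -0.224605) = (-0.006446, 0.009271)  (running Σ = (0.010824, -0.042261))
  m=-3: (-0.343542, 0.028918) × (0.368443, -0.273420) = (-0.118669, 0.104586)  (running Σ = (-0.107846, 0.062325))
  m=-2: (-0.066723, 0.003739) × (0.286819, -0.130022) = (-0.018651, 0.009748)  (running Σ = (-0.126497, 0.072073))
  m=-1: (0.314518, -0.008806) × (-0.176155, 0.038063) = (-0.055069, 0.013523)  (running Σ = (-0.181565, 0.085596))
  m=0: (0.093760, -0.000000) × (-0.378546, 0.000000) = (-0.035493, 0.000000)  (running Σ = (-0.217058, 0.085596))
  m=1: (-0.314518, -0.008806) × (0.176155, 0.038063) = (-0.055069, -0.013523)  (running Σ = (-0.272127, 0.072073))
  m=2: (-0.066723, -0.003739) × (0.286819, 0.130022) = (-0.018651, -0.009748)  (running Σ = (-0.290778, 0.062325))
  m=3: (0.343542, 0.028918) × (-0.368443, -0.273420) = (-0.118669, -0.104586)  (running Σ = (-0.409447, -0.042261))
  m=4: (-0.037574, -0.004225) × (0.196822, 0.224605) = (-0.006446, -0.009271)  (running Σ = (-0.415893, -0.051531))
  m=5: (-0.379881, -0.053519) × (-0.056538, -0.101850) = (0.016027, 0.041717)  (running Σ = (-0.399867, -0.009815))
  m=6: (0.371438, 0.062978) × (0.007609, 0.025134) = (0.001243, 0.009815)  (running Σ = (-0.398624, 0.000000))
Accumulated sum (-0.398624, 0.000000); after 4π/(2l+1) scaling, (-0.385327, 0.000000) ⇒ P_6 = -0.385327

-0.385327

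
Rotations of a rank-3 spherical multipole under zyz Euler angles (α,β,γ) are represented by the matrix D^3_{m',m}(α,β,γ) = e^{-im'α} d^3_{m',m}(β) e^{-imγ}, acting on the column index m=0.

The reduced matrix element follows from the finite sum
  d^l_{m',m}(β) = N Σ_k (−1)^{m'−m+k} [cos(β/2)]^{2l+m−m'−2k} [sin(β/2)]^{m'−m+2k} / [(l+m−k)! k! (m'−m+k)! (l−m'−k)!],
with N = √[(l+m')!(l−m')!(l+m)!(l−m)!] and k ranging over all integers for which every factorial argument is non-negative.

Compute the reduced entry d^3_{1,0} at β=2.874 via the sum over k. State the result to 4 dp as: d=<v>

d=-0.4179

d^3_{1,0}(β=2.8740) via the finite sum:
Half-angle: c=0.133397, s=0.991063. N=√(24·2·6·6)=41.569219
The bounds max(0,m−m')=0 and min(l+m,l−m')=2 give 3 terms
  k=0: (−1)^1·41.5692/(12)·0.1334^5·0.9911^1 = -0.000145
  k=1: (−1)^2·41.5692/(4)·0.1334^3·0.9911^3 = +0.024014
  k=2: (−1)^3·41.5692/(12)·0.1334^1·0.9911^5 = -0.441818
d^3_{1,0}(2.8740) = -0.000145 +0.024014 -0.441818 = -0.417950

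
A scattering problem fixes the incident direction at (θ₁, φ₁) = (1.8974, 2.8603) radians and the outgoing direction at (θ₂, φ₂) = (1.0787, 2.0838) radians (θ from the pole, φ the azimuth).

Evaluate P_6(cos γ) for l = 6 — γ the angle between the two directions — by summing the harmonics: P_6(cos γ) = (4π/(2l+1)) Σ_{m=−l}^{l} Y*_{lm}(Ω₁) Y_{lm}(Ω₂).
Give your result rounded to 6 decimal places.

Term-by-term m-sum for l=6 (normalisation 4π/13 = 0.966644):
  [-6]  conj(Y_{6,-6})(Ω₁) = (-0.040695, -0.346357) ; Y_{6,-6}(Ω₂) = (0.225953, 0.014383) ; Δ = (-0.004213, -0.078846)
  [-5]  conj(Y_{6,-5})(Ω₁) = (0.066945, -0.403701) ; Y_{6,-5}(Ω₂) = (-0.229213, 0.352482) ; Δ = (0.126953, 0.116131)
  [-4]  conj(Y_{6,-4})(Ω₁) = (0.016365, -0.034259) ; Y_{6,-4}(Ω₂) = (-0.145031, -0.277753) ; Δ = (-0.011889, 0.000423)
  [-3]  conj(Y_{6,-3})(Ω₁) = (-0.220402, 0.247814) ; Y_{6,-3}(Ω₂) = (-0.114655, -0.003646) ; Δ = (0.026174, -0.027610)
  [-2]  conj(Y_{6,-2})(Ω₁) = (-0.124343, 0.078406) ; Y_{6,-2}(Ω₂) = (0.180104, -0.297223) ; Δ = (0.000909, 0.051079)
  [-1]  conj(Y_{6,-1})(Ω₁) = (0.272007, -0.078598) ; Y_{6,-1}(Ω₂) = (0.004419, 0.007845) ; Δ = (0.001819, 0.001787)
  [+0]  conj(Y_{6,0})(Ω₁) = (0.173054, -0.000000) ; Y_{6,0}(Ω₂) = (0.337667, 0.000000) ; Δ = (0.058435, 0.000000)
  [+1]  conj(Y_{6,1})(Ω₁) = (-0.272007, -0.078598) ; Y_{6,1}(Ω₂) = (-0.004419, 0.007845) ; Δ = (0.001819, -0.001787)
  [+2]  conj(Y_{6,2})(Ω₁) = (-0.124343, -0.078406) ; Y_{6,2}(Ω₂) = (0.180104, 0.297223) ; Δ = (0.000909, -0.051079)
  [+3]  conj(Y_{6,3})(Ω₁) = (0.220402, 0.247814) ; Y_{6,3}(Ω₂) = (0.114655, -0.003646) ; Δ = (0.026174, 0.027610)
  [+4]  conj(Y_{6,4})(Ω₁) = (0.016365, 0.034259) ; Y_{6,4}(Ω₂) = (-0.145031, 0.277753) ; Δ = (-0.011889, -0.000423)
  [+5]  conj(Y_{6,5})(Ω₁) = (-0.066945, -0.403701) ; Y_{6,5}(Ω₂) = (0.229213, 0.352482) ; Δ = (0.126953, -0.116131)
  [+6]  conj(Y_{6,6})(Ω₁) = (-0.040695, 0.346357) ; Y_{6,6}(Ω₂) = (0.225953, -0.014383) ; Δ = (-0.004213, 0.078846)
Σ over m = (0.337938, -0.000000); ×(4π/13) → (0.326666, -0.000000). Real part: 0.326666

0.326666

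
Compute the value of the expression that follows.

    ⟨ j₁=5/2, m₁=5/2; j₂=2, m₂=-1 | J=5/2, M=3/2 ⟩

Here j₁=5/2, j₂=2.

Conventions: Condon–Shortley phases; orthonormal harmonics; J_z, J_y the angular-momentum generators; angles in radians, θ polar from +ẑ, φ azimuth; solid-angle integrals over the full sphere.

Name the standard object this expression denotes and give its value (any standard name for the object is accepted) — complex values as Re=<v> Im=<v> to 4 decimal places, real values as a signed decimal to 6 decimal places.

Clebsch–Gordan coefficient, +√(3/7) ≈ +0.654654

This is a Clebsch–Gordan (vector-coupling) coefficient.
triangle: 2!*3!*2!/8! = 24/40320
(j±m)!: 5!*0!*1!*3!*4!*1! = 17280
prefactor² = (2J+1)*Δ*N² = 432/7
  k=0: +1/(0!*2!*0!*1!*3!*1!) = 1/12
Σ = 1/12  ⇒  CG² = 432/7*(1/12)² = 3/7
CG = +√(3/7) = +0.654654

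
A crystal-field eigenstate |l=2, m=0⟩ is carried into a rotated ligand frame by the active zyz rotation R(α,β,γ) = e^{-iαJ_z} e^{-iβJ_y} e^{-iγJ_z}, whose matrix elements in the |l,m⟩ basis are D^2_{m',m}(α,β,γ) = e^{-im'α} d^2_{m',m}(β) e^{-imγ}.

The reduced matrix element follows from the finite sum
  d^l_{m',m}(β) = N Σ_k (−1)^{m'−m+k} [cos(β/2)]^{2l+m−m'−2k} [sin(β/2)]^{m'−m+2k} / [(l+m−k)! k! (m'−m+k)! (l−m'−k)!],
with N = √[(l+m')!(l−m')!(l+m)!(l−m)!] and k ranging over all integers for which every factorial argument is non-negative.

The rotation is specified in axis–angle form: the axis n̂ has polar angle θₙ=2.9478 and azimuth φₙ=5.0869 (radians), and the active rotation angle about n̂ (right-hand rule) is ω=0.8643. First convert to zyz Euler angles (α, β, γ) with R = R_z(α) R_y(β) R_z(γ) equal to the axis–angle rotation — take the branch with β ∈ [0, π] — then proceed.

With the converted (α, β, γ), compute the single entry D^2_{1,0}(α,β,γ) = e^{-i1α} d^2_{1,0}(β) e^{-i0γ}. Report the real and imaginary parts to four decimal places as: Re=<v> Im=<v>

Axis–angle → zyz. n̂ = (sinθₙcosφₙ, sinθₙsinφₙ, cosθₙ) = (+0.070450, -0.179233, -0.981281), ω = 0.8643.
R = I cosω + sinω [n̂]ₓ + (1−cosω) n̂n̂ᵀ gives
  R = [+0.650914, +0.741973, -0.160585; -0.750832, +0.660443, +0.008116; +0.112079, +0.115290, +0.986989]
β = atan2(√(R₁₃²+R₂₃²), R₃₃) = 0.161491; α = atan2(R₂₃, R₁₃) mod 2π = 3.091096; γ = atan2(R₃₂, −R₃₁) mod 2π = 2.342074
First d^2_{1,0}(β=0.1615), then the phase factors e^{-i(1)α} and e^{-i(0)γ}:
With c≡cos(β/2)=0.996742 and s≡sin(β/2)=0.080658, N=[6·1·2·2]^{1/2}=4.898979
Admissible k: 0..1 (factorial args all ≥0)
  k=0: (−1)^1·4.8990/(2)·0.9967^3·0.0807^1 = -0.195646
  k=1: (−1)^2·4.8990/(2)·0.9967^1·0.0807^3 = +0.001281
d^2_{1,0}(0.1615) = -0.195646 +0.001281 = -0.194365
Attach z-rotation phases: D = e^{-i(1)(3.0911)}·(-0.194365)·e^{-i(0)(2.3421)} = +0.194117+0.009811i

Re=0.1941 Im=0.0098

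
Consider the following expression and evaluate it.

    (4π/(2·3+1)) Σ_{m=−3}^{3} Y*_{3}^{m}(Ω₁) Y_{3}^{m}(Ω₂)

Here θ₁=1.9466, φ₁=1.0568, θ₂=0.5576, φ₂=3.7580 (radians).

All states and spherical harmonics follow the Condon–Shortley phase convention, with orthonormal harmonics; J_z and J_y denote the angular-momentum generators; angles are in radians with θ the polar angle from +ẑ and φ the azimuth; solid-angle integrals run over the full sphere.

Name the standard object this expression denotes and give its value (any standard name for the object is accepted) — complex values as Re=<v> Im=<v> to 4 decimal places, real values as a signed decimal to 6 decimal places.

This sum is the spherical-harmonic addition theorem: it equals the Legendre polynomial P_l(cos γ) of the angle γ between the two directions.
Term-by-term m-sum for l=3 (normalisation 4π/7 = 1.795196):
  m=-3: (-0.335688-0.009673i) × (+0.016990+0.059436i) = -0.005128-0.020116i  (running Σ = -0.005128-0.020116i)
  m=-2: (+0.167650-0.277912i) × (+0.080513-0.229075i) = -0.050165-0.060780i  (running Σ = -0.055293-0.080896i)
  m=-1: (-0.048256-0.085467i) × (-0.362799+0.257043i) = +0.039476+0.018603i  (running Σ = -0.015817-0.062293i)
  m=0: (+0.318642-0.000000i) × (+0.189989+0.000000i) = +0.060538+0.000000i  (running Σ = +0.044721-0.062293i)
  m=1: (+0.048256-0.085467i) × (+0.362799+0.257043i) = +0.039476-0.018603i  (running Σ = +0.084197-0.080896i)
  m=2: (+0.167650+0.277912i) × (+0.080513+0.229075i) = -0.050165+0.060780i  (running Σ = +0.034032-0.020116i)
  m=3: (+0.335688-0.009673i) × (-0.016990+0.059436i) = -0.005128+0.020116i  (running Σ = +0.028904-0.000000i)
Σ over m = +0.028904-0.000000i; ×(4π/7) → +0.051887-0.000000i. Real part: 0.051887

Legendre polynomial (addition theorem), +0.051887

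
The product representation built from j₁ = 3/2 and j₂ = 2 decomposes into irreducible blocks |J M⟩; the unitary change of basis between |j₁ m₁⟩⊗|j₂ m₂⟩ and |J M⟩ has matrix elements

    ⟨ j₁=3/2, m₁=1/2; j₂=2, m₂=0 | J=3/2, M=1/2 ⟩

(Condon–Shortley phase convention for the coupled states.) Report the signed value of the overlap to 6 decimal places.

√[4·2!1!2!/6! · 2!1!2!2!2!1!] = √(16/45)
  +(−1)^0/∏(0,2,1,2,0,0)! = 1/4  (running 1/4)
  +(−1)^1/∏(1,1,0,1,1,1)! = -1  (running -3/4)
⟨..|..⟩ = √(16/45)·(-3/4) = -0.447214

-0.447214  (= −√(1/5))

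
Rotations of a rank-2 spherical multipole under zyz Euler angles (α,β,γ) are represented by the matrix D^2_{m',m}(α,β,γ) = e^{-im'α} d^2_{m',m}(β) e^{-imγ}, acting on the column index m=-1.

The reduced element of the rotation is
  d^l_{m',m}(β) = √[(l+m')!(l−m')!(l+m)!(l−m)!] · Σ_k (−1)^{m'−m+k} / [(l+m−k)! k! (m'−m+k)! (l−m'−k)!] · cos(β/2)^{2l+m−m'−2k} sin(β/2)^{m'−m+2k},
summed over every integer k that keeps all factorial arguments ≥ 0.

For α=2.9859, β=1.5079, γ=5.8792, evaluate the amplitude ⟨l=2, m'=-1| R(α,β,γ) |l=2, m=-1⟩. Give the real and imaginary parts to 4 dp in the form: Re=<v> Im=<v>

Re=0.3937 Im=-0.2467

First d^2_{-1,-1}(β=1.5079), then the phase factors e^{-i(-1)α} and e^{-i(-1)γ}:
c=cos(1.507900/2)=0.728991, s=sin(1.507900/2)=0.684524; N=√[1·6·1·6]=6.000000
Admissible k: 0..1 (factorial args all ≥0)
  k=0: (−1)^0·6.0000/(6)·0.7290^4·0.6845^0 = +0.282415
  k=1: (−1)^1·6.0000/(2)·0.7290^2·0.6845^2 = -0.747037
d^2_{-1,-1}(1.5079) = +0.282415 -0.747037 = -0.464622
D = (-0.987904+0.155064i)·(-0.464622)·(+0.919502-0.393086i) = +0.393733-0.246674i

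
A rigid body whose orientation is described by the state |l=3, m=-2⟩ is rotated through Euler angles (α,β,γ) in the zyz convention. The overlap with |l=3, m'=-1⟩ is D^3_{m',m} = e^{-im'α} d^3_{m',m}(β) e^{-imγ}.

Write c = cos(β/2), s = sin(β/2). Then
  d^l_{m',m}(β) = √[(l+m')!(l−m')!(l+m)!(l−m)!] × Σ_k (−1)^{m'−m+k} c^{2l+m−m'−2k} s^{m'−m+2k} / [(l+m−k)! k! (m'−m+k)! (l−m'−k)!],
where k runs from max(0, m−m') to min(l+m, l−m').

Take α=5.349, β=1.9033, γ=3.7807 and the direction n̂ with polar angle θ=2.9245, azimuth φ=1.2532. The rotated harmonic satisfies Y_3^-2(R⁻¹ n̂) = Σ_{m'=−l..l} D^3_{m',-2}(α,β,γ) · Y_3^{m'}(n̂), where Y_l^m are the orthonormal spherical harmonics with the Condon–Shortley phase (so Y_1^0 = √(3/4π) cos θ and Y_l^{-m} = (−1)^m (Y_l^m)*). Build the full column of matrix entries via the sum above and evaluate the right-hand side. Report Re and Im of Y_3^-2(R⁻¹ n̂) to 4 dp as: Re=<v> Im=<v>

Need the full column D^3_{m',-2} for m'=−3..3 at α=5.3490, β=1.9033, γ=3.7807.
cos(β/2)=0.580340, sin(β/2)=0.814374
d^3_{-3,-2}: single k=1 term ⇒ +0.131315;  D = +0.006098-0.131173i
d^3_{-2,-2}: k∈[0..1] ⇒ +0.038203 -0.376139 = -0.337936;  D = -0.280776+0.188058i
d^3_{-1,-2}: k∈[0..1] ⇒ -0.169526 +0.667652 = +0.498125;  D = +0.468937+0.168009i
d^3_{0,-2}: k∈[0..1] ⇒ +0.412040 -0.811375 = -0.399336;  D = -0.115178-0.382365i
d^3_{1,-2}: k∈[0..1] ⇒ -0.667652 +0.657359 = -0.010293;  D = +0.006160-0.008246i
d^3_{2,-2}: k∈[0..1] ⇒ +0.740681 -0.291705 = +0.448976;  D = -0.448970-0.002242i
d^3_{3,-2}: single k=0 term ⇒ -0.509188;  D = +0.300651+0.410952i
Y_3^{m'}(θ=2.9245,φ=1.2532) and Σ D·Y over m':
  (+0.0061-0.1312i)·(-0.0034+0.0024i)  (-0.2808+0.1881i)·(+0.0373+0.0275i)  (+0.4689+0.1680i)·(+0.0819-0.2492i)  (-0.1152-0.3824i)·(-0.6443+0.0000i)  (+0.0062-0.0082i)·(-0.0819-0.2492i)  (-0.4490-0.0022i)·(+0.0373-0.0275i)  (+0.3007+0.4110i)·(+0.0034+0.0024i)
Y_3^-2(R⁻¹ n̂) = +0.119825+0.156542i

Re=0.1198 Im=0.1565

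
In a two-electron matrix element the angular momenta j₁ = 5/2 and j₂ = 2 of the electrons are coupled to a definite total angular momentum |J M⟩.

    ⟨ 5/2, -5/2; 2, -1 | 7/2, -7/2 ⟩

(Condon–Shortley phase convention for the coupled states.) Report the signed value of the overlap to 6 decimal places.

-0.745356  (= −√(5/9))

triangle: 1!×4!×3!/9! = 144/362880
(j±m)!: 0!×5!×1!×3!×0!×7! = 3628800
prefactor² = (2J+1)×Δ×N² = 11520
  k=1: −1/(1!×0!×4!×0!×0!×3!) = -1/144
Σ = -1/144  ⇒  CG² = 11520×(-1/144)² = 5/9
CG = −√(5/9) = -0.745356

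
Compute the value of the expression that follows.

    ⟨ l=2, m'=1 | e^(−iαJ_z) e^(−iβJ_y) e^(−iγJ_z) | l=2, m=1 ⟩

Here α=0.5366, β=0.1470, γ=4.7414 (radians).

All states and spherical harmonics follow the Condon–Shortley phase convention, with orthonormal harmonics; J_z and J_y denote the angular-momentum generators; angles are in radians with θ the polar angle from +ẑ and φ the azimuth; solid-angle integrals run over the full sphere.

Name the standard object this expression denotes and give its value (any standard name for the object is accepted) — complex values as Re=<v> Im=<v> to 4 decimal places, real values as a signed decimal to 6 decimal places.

Wigner D-matrix element, Re=0.5215 Im=0.8216

This is a Wigner D-matrix element — the rotation-matrix element ⟨l m'| R(α,β,γ) |l m⟩ in the angular-momentum basis.
D^2_{1,1}(0.5366,0.1470,4.7414) = e^{-i·1·0.5366}·d^2_{1,1}(0.1470)·e^{-i·1·4.7414}. Compute d first:
With c≡cos(β/2)=0.997300 and s≡sin(β/2)=0.073434, N=[6·1·6·1]^{1/2}=6.000000
k: max(0,(1)−(1))=0 … min(2+(1),2−(1))=1
  k=0: (−1)^0·6.0000/(6)·0.9973^4·0.0734^0 = +0.989244
  k=1: (−1)^1·6.0000/(2)·0.9973^2·0.0734^2 = -0.016090
d^2_{1,1}(0.1470) = +0.989244 -0.016090 = +0.973154
Attach z-rotation phases: D = e^{-i(1)(0.5366)}·(+0.973154)·e^{-i(1)(4.7414)} = +0.521544+0.821596i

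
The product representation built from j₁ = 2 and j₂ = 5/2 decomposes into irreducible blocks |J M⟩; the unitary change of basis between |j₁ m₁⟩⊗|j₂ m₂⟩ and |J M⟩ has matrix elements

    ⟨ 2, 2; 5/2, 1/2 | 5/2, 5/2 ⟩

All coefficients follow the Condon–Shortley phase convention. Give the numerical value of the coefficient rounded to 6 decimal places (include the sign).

√[6·2!2!3!/8! · 4!0!3!2!5!0!] = √(864/7)
  +(−1)^0/∏(0,2,0,3,2,0)! = 1/24  (running 1/24)
⟨..|..⟩ = √(864/7)·(1/24) = +0.462910

+0.462910  (= +√(3/14))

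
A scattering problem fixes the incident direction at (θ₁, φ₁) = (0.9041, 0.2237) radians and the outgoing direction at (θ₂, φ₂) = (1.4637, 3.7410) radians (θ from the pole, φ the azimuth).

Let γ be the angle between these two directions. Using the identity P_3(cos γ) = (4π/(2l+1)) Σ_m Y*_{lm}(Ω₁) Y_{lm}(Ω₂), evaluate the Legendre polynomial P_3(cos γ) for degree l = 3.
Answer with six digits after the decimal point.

0.269908

Summing Y*_{l m}(θ₁,φ₁)·Y_{l m}(θ₂,φ₂) over m ∈ [−3, 3]; prefactor 4π/(2·3+1) = 1.795196:
  m=-3: Y*=+0.158583+0.125923i  Y=+0.092464+0.399534i  product -0.035647+0.075003i
  m=-2: Y*=+0.351894+0.168857i  Y=+0.039252-0.100608i  product +0.030801-0.028775i
  m=-1: Y*=+0.225868+0.051387i  Y=+0.250154-0.170922i  product +0.065285-0.025751i
  m=+0: Y*=-0.251066-0.000000i  Y=-0.117390+0.000000i  product +0.029472+0.000000i
  m=+1: Y*=-0.225868+0.051387i  Y=-0.250154-0.170922i  product +0.065285+0.025751i
  m=+2: Y*=+0.351894-0.168857i  Y=+0.039252+0.100608i  product +0.030801+0.028775i
  m=+3: Y*=-0.158583+0.125923i  Y=-0.092464+0.399534i  product -0.035647-0.075003i
Accumulated sum +0.150350+0.000000i; after 4π/(2l+1) scaling, +0.269908+0.000000i ⇒ P_3 = 0.269908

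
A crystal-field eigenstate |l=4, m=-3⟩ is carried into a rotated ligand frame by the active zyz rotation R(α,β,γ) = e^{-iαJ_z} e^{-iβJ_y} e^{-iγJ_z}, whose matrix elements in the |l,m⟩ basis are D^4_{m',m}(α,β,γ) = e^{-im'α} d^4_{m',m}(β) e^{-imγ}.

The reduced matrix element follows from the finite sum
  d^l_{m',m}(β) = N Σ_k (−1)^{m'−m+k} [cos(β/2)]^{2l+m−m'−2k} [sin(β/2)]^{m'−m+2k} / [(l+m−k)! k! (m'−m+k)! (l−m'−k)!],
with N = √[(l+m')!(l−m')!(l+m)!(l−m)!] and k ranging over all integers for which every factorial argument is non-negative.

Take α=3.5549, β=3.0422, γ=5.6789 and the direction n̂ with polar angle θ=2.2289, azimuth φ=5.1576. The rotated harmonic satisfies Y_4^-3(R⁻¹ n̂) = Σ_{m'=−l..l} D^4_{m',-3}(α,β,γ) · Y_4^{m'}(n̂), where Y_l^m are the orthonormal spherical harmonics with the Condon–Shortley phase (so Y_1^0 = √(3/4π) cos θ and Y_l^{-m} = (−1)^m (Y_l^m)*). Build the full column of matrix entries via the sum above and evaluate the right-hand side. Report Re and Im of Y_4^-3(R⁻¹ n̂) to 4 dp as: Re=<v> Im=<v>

Need the full column D^4_{m',-3} for m'=−4..4 at α=3.5549, β=3.0422, γ=5.6789.
cos(β/2)=0.049676, sin(β/2)=0.998765
d^4_{-4,-3}: single k=1 term ⇒ +0.000000;  D = +0.000000-0.000000i
d^4_{-3,-3}: k∈[0..1] ⇒ +0.000000 -0.000000 = -0.000000;  D = +0.000000-0.000000i
d^4_{-2,-3}: k∈[0..1] ⇒ -0.000000 +0.000003 = +0.000003;  D = +0.000002-0.000003i
d^4_{-1,-3}: k∈[0..1] ⇒ +0.000000 -0.000080 = -0.000080;  D = +0.000014-0.000079i
d^4_{0,-3}: k∈[0..1] ⇒ -0.000004 +0.001442 = +0.001438;  D = -0.000345-0.001396i
d^4_{1,-3}: k∈[0..1] ⇒ +0.000080 -0.019442 = -0.019362;  D = -0.011800-0.015351i
d^4_{2,-3}: k∈[0..1] ⇒ -0.001368 +0.184270 = +0.182902;  D = -0.160325-0.088028i
d^4_{3,-3}: k∈[0..1] ⇒ +0.017146 -0.990166 = -0.973019;  D = -0.969184-0.086305i
d^4_{4,-3}: single k=0 term ⇒ -0.139295;  D = +0.132025-0.044411i
Y_4^{m'}(θ=2.2289,φ=5.1576) and Σ D·Y over m':
  (+0.0000-0.0000i)·(-0.0361-0.1696i)  (+0.0000-0.0000i)·(+0.3687+0.0883i)  (+0.0000-0.0000i)·(-0.2132+0.2634i)  (+0.0000-0.0001i)·(+0.0376+0.0788i)  (-0.0003-0.0014i)·(-0.3517+0.0000i)  (-0.0118-0.0154i)·(-0.0376+0.0788i)  (-0.1603-0.0880i)·(-0.2132-0.2634i)  (-0.9692-0.0863i)·(-0.3687+0.0883i)  (+0.1320-0.0444i)·(-0.0361+0.1696i)
Y_4^-3(R⁻¹ n̂) = +0.380458+0.031342i

Re=0.3805 Im=0.0313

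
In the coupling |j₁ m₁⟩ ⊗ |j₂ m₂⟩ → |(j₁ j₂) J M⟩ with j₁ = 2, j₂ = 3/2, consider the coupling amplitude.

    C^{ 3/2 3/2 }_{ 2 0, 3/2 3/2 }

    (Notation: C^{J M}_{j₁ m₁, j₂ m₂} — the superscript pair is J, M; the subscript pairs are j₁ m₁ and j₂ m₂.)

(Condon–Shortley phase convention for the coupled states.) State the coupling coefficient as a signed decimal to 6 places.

+√(1/5) = +0.447214

√[4·2!2!1!/6! · 2!2!3!0!3!0!] = √(16/5)
  +(−1)^2/∏(2,0,0,1,2,0)! = 1/4  (running 1/4)
⟨..|..⟩ = √(16/5)·(1/4) = +0.447214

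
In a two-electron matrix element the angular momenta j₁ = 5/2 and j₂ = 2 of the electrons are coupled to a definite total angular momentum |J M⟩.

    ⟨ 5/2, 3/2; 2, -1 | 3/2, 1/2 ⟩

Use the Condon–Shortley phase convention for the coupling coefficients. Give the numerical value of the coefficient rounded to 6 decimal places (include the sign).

-0.138013  (= −√(2/105))

j₁+j₂−J=3  J+j₁−j₂=2  J−j₁+j₂=1  j₁+j₂+J+1=7
(j₁±m₁, j₂±m₂, J±M) = (4,1,1,3,2,1)
P² = 96/35
sum k=0..1:
  [0] +1/6 = 1/6
  [1] −1/4 = -1/4
S = -1/12
C² = P²·S² = 2/105 ; C = -0.138013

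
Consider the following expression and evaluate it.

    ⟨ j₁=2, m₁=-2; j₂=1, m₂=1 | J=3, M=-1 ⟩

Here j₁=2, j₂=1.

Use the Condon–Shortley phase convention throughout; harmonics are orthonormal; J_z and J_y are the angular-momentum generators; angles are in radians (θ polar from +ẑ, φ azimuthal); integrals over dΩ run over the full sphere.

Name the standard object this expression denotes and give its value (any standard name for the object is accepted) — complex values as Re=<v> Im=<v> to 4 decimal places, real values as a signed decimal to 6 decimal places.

This is a Clebsch–Gordan (vector-coupling) coefficient.
j₁+j₂−J=0  J+j₁−j₂=4  J−j₁+j₂=2  j₁+j₂+J+1=7
(j₁±m₁, j₂±m₂, J±M) = (0,4,2,0,2,4)
P² = 768/5
sum k=0..0:
  [0] +1/48 = 1/48
S = 1/48
C² = P²·S² = 1/15 ; C = +0.258199

Clebsch–Gordan coefficient, +√(1/15) ≈ +0.258199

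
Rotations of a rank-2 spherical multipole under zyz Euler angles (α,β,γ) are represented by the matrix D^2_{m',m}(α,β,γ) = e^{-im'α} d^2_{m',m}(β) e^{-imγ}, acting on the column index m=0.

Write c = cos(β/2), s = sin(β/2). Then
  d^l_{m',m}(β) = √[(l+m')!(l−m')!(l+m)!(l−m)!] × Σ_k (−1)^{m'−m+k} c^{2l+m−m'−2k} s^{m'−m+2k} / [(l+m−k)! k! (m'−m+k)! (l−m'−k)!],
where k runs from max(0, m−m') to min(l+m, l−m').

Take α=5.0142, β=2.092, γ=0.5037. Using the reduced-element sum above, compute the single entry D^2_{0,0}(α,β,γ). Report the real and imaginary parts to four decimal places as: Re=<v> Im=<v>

D^2_{0,0}(5.0142,2.0920,0.5037) = e^{-i·0·5.0142}·d^2_{0,0}(2.0920)·e^{-i·0·0.5037}. Compute d first:
With c≡cos(β/2)=0.501037 and s≡sin(β/2)=0.865426, N=[2·2·2·2]^{1/2}=4.000000
k∈{0,1,2} keeps every argument non-negative
  k=0: (−1)^0·4.0000/(4)·0.5010^4·0.8654^0 = +0.063020
  k=1: (−1)^1·4.0000/(1)·0.5010^2·0.8654^2 = -0.752071
  k=2: (−1)^2·4.0000/(4)·0.5010^0·0.8654^4 = +0.560944
d^2_{0,0}(2.0920) = +0.063020 -0.752071 +0.560944 = -0.128107
Phases: e^{-i·(0)·5.0142}=+1.000000+0.000000i, e^{-i·(0)·0.5037}=+1.000000+0.000000i ⇒ D=-0.128107+0.000000i

Re=-0.1281 Im=0.0000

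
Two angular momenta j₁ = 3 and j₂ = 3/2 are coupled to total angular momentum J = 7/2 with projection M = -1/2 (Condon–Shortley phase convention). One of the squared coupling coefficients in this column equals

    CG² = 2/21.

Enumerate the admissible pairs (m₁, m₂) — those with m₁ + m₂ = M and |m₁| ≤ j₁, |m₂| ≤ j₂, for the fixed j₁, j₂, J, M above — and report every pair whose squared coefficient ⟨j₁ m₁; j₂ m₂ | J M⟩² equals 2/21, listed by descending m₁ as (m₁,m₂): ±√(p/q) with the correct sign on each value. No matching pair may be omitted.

(0,-1/2): +√(2/21)

Admissible pairs with m₁+m₂ = M = -1/2: (-2,3/2), (-1,1/2), (0,-1/2), (1,-3/2)
  (m₁,m₂)=(1,-3/2): CG² = 8/21, CG = +√(8/21)
  (m₁,m₂)=(0,-1/2): CG² = 2/21, CG = +√(2/21)   ← matches the target
  (m₁,m₂)=(-1,1/2): CG² = 2/7, CG = −√(2/7)
  (m₁,m₂)=(-2,3/2): CG² = 5/21, CG = −√(5/21)
Pairs with CG² = 2/21: (0,-1/2): +√(2/21)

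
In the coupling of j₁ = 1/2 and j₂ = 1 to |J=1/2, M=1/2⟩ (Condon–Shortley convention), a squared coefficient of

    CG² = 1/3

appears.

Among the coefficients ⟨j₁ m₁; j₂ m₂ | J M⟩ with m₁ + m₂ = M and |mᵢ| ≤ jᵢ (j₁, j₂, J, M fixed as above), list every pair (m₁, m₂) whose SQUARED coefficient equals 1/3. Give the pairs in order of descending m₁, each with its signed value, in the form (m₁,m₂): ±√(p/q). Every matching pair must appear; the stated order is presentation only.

Admissible pairs with m₁+m₂ = M = 1/2: (-1/2,1), (1/2,0)
  (m₁,m₂)=(1/2,0): CG² = 1/3, CG = +√(1/3)   ← matches the target
  (m₁,m₂)=(-1/2,1): CG² = 2/3, CG = −√(2/3)
Pairs with CG² = 1/3: (1/2,0): +√(1/3)

(1/2,0): +√(1/3)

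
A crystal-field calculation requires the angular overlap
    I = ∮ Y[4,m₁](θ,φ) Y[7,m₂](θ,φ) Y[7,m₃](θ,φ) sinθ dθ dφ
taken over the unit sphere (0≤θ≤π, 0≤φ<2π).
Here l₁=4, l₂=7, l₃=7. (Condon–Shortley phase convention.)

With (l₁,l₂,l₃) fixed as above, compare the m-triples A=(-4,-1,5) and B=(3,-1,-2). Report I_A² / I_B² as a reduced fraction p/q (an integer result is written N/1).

2475/196

Shared (l₁,l₂,l₃)=(4,7,7): N and (l;000)² cancel in I_A²/I_B².
A: Δ = 4!·4!·10!/19! = 1/58198140; Racah Σ t=4..4: t=4:+1/46448640 = 1/46448640; ⇒ 3j(4 7 7; -4 -1 5)² = 75/8398, sgn +1
B: Δ = 4!·4!·10!/19! = 1/58198140; Racah Σ t=0..1: t=0:+1/2488320 t=1:−1/2073600 = -1/12441600; ⇒ 3j(4 7 7; 3 -1 -2)² = 98/138567, sgn +1
I_A²/I_B² = (75/8398)/(98/138567) = 2475/196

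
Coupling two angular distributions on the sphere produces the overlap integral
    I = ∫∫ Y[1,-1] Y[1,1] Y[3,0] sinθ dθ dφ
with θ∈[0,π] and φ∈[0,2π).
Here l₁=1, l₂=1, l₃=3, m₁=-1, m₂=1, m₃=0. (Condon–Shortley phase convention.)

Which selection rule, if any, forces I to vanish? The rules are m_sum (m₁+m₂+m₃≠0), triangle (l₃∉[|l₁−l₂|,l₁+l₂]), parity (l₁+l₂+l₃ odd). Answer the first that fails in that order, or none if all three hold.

m₁+m₂+m₃ = -1 + 1 + 0 = 0  ✓
triangle: need |l₁−l₂| ≤ l₃ ≤ l₁+l₂ = [0,2]; l₃=3 is outside  ✗
parity: l₁+l₂+l₃ = 5 is odd

triangle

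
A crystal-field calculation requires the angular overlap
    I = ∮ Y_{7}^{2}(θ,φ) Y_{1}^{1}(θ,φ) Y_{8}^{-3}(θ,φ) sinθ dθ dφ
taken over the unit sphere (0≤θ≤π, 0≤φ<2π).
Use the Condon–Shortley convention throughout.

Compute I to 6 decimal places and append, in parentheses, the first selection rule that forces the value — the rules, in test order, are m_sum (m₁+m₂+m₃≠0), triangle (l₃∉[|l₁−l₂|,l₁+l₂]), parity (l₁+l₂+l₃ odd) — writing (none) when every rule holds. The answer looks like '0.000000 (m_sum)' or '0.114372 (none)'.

m-sum 0 ✓  L=16 even ✓  6≤8≤8 ✓
Π(2lᵢ+1) = 15×3×17 = 765
triangle coeff Δ(7,1,8) = 1/2040
Σ_t [0,0]: t=0:+1/25401600 = 1/25401600
(3j)²=8/255 [(7 1 8; 0 0 0)], sign=+1
Σ_t [0,0]: t=0:+1/87091200 = 1/87091200
(3j)²=11/408 [(7 1 8; 2 1 -3)], sign=-1
⇒ 4πI² = 11/17
I = (-1)√(11/17/(4π)) = -0.22691696
No selection rule forces the value: the integral is nonzero (none).

-0.226917 (none)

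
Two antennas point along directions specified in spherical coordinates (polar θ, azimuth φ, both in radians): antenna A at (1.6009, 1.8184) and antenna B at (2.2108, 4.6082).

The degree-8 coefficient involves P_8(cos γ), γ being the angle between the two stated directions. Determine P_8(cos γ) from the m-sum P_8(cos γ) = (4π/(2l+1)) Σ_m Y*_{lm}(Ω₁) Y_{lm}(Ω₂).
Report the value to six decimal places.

0.243494

Term-by-term m-sum for l=8 (normalisation 4π/17 = 0.739198):
  m=-8: Y*=-0.20473 + 0.47099j  Y=0.05936 + 0.06537j  product -0.04294 + 0.01458j
  m=-7: Y*=-0.06105 - 0.01000j  Y=-0.17524 + 0.19608j  product 0.01266 - 0.01022j
  m=-6: Y*=0.03150 + 0.36895j  Y=-0.35354 - 0.25514j  product 0.08300 - 0.13848j
  m=-5: Y*=-0.06893 + 0.02382j  Y=0.18854 - 0.32856j  product -0.00517 + 0.02714j
  m=-4: Y*=0.18081 + 0.27575j  Y=-0.00064 - 0.00029j  product -0.00004 - 0.00023j
  m=-3: Y*=-0.05286 + 0.05756j  Y=0.10861 - 0.33608j  product 0.01360 + 0.02402j
  m=-2: Y*=0.27510 + 0.14858j  Y=0.18936 + 0.04004j  product 0.04614 + 0.03915j
  m=-1: Y*=-0.01970 + 0.07793j  Y=0.02850 - 0.27258j  product 0.02068 + 0.00759j
  m=+0: Y*=0.30772 + 0.00000j  Y=0.23894 + 0.00000j  product 0.07352 + 0.00000j
  m=+1: Y*=0.01970 + 0.07793j  Y=-0.02850 - 0.27258j  product 0.02068 - 0.00759j
  m=+2: Y*=0.27510 - 0.14858j  Y=0.18936 - 0.04004j  product 0.04614 - 0.03915j
  m=+3: Y*=0.05286 + 0.05756j  Y=-0.10861 - 0.33608j  product 0.01360 - 0.02402j
  m=+4: Y*=0.18081 - 0.27575j  Y=-0.00064 + 0.00029j  product -0.00004 + 0.00023j
  m=+5: Y*=0.06893 + 0.02382j  Y=-0.18854 - 0.32856j  product -0.00517 - 0.02714j
  m=+6: Y*=0.03150 - 0.36895j  Y=-0.35354 + 0.25514j  product 0.08300 + 0.13848j
  m=+7: Y*=0.06105 - 0.01000j  Y=0.17524 + 0.19608j  product 0.01266 + 0.01022j
  m=+8: Y*=-0.20473 - 0.47099j  Y=0.05936 - 0.06537j  product -0.04294 - 0.01458j
Accumulated sum 0.32940 - 0.00000j; after 4π/(2l+1) scaling, 0.24349 - 0.00000j ⇒ P_8 = 0.243494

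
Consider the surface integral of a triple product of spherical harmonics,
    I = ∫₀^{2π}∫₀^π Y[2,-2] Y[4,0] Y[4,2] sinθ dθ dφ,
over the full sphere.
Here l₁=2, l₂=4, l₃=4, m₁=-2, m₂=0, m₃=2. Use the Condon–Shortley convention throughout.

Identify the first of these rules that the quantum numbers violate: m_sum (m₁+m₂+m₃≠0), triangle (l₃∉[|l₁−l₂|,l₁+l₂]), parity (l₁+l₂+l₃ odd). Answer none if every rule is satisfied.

Σmᵢ = 0  ✓
l₃∈[|l₁−l₂|,l₁+l₂]=[2,6], have l₃=4  ✓
Σlᵢ = 10 ⇒ even  ✓

none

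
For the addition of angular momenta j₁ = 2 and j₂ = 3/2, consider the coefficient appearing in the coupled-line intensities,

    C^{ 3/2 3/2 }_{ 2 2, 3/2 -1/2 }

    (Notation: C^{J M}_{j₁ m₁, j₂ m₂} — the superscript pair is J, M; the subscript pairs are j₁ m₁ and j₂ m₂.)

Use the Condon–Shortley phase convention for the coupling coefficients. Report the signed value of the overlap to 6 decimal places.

j₁+j₂−J=2  J+j₁−j₂=2  J−j₁+j₂=1  j₁+j₂+J+1=6
(j₁±m₁, j₂±m₂, J±M) = (4,0,1,2,3,0)
P² = 32/5
sum k=0..0:
  [0] +1/4 = 1/4
S = 1/4
C² = P²·S² = 2/5 ; C = +0.632456

+√(2/5) = +0.632456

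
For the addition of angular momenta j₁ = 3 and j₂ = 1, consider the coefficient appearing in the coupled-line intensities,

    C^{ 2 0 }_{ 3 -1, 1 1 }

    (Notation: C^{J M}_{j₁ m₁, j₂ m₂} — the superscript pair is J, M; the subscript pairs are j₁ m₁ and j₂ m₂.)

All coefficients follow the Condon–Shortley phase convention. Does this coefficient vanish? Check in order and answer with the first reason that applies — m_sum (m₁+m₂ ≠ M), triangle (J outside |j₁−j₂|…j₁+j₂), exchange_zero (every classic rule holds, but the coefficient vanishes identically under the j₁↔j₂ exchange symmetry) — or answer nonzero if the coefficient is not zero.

nonzero

m-sum: m₁+m₂ = -1+1 = 0, M = 0  ✓
triangle: |j₁−j₂| = 2 ≤ J = 2 ≤ j₁+j₂ = 4  ✓
exchange: j₁≠j₂ or m₁≠m₂ — the exchange symmetry imposes no constraint here
value check: CG = +√(2/7) = +0.534522 ≠ 0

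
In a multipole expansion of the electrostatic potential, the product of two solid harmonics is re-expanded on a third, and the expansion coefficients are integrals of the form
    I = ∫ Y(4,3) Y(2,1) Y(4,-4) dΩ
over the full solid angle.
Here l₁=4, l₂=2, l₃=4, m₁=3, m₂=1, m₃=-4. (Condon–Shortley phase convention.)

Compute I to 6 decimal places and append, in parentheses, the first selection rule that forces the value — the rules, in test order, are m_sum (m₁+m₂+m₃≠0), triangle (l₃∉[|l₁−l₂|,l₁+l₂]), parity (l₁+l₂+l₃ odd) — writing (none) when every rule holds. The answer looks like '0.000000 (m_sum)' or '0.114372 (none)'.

Rules hold: Σm=0, L=10 even, 2≤4≤6.
N = 9·5·9 = 405
Δ = 2!·6!·2!/11! = 1/13860
Racah Σ t=0..2: t=0:+1/192 t=1:−1/36 t=2:+1/192 = -5/288
⇒ 3j(4 2 4; 0 0 0)² = 20/693, sgn -1
Racah Σ t=1..1: t=1:−1/1440 = -1/1440
⇒ 3j(4 2 4; 3 1 -4)² = 7/165, sgn -1
4πI² = N·(3j₀)²·(3jₘ)² = 60/121
I = +1·√(0.495868/4π) = 0.19864517
No selection rule forces the value: the integral is nonzero (none).

0.198645 (none)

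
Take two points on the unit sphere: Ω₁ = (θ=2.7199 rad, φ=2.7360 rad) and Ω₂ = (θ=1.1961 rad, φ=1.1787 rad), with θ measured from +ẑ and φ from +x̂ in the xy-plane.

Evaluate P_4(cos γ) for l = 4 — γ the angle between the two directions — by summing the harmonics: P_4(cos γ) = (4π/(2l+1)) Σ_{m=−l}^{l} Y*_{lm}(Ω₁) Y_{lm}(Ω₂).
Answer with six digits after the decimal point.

Expand P_4 via completeness: Σ_{m} conj(Y_{4,m}) at Ω₁ times Y_{4,m} at Ω₂ —
  [-4]  conj(Y_{4,-4})(Ω₁) = -0.00064 - 0.01240j ; Y_{4,-4}(Ω₂) = 0.00080 + 0.33192j ; Δ = 0.00412 - 0.00022j
  [-3]  conj(Y_{4,-3})(Ω₁) = 0.02715 - 0.07345j ; Y_{4,-3}(Ω₂) = -0.34085 + 0.14191j ; Δ = 0.00117 + 0.02889j
  [-2]  conj(Y_{4,-2})(Ω₁) = 0.18630 - 0.19617j ; Y_{4,-2}(Ω₂) = 0.01279 + 0.01276j ; Δ = 0.00489 - 0.00013j
  [-1]  conj(Y_{4,-1})(Ω₁) = 0.45898 - 0.19709j ; Y_{4,-1}(Ω₂) = -0.12699 + 0.30709j ; Δ = 0.00224 + 0.16598j
  [+0]  conj(Y_{4,0})(Ω₁) = 0.24131 + 0.00000j ; Y_{4,0}(Ω₂) = -0.04131 + 0.00000j ; Δ = -0.00997 + 0.00000j
  [+1]  conj(Y_{4,1})(Ω₁) = -0.45898 - 0.19709j ; Y_{4,1}(Ω₂) = 0.12699 + 0.30709j ; Δ = 0.00224 - 0.16598j
  [+2]  conj(Y_{4,2})(Ω₁) = 0.18630 + 0.19617j ; Y_{4,2}(Ω₂) = 0.01279 - 0.01276j ; Δ = 0.00489 + 0.00013j
  [+3]  conj(Y_{4,3})(Ω₁) = -0.02715 - 0.07345j ; Y_{4,3}(Ω₂) = 0.34085 + 0.14191j ; Δ = 0.00117 - 0.02889j
  [+4]  conj(Y_{4,4})(Ω₁) = -0.00064 + 0.01240j ; Y_{4,4}(Ω₂) = 0.00080 - 0.33192j ; Δ = 0.00412 + 0.00022j
Total Σ_m = 0.01486 - 0.00000j. Multiply by 1.396263: 0.02075 - 0.00000j. P_4(cos γ) = 0.020746

0.020746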